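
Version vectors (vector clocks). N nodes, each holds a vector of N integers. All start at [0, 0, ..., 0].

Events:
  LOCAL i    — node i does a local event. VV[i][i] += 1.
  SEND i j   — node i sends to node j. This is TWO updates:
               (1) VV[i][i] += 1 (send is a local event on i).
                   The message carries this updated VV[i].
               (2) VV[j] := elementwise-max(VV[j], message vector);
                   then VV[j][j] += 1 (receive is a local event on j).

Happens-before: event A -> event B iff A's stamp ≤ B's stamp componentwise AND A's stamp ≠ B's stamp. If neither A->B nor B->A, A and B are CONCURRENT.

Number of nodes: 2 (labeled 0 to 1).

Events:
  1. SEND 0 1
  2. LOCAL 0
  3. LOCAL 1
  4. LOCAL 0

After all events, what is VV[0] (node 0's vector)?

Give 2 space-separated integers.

Answer: 3 0

Derivation:
Initial: VV[0]=[0, 0]
Initial: VV[1]=[0, 0]
Event 1: SEND 0->1: VV[0][0]++ -> VV[0]=[1, 0], msg_vec=[1, 0]; VV[1]=max(VV[1],msg_vec) then VV[1][1]++ -> VV[1]=[1, 1]
Event 2: LOCAL 0: VV[0][0]++ -> VV[0]=[2, 0]
Event 3: LOCAL 1: VV[1][1]++ -> VV[1]=[1, 2]
Event 4: LOCAL 0: VV[0][0]++ -> VV[0]=[3, 0]
Final vectors: VV[0]=[3, 0]; VV[1]=[1, 2]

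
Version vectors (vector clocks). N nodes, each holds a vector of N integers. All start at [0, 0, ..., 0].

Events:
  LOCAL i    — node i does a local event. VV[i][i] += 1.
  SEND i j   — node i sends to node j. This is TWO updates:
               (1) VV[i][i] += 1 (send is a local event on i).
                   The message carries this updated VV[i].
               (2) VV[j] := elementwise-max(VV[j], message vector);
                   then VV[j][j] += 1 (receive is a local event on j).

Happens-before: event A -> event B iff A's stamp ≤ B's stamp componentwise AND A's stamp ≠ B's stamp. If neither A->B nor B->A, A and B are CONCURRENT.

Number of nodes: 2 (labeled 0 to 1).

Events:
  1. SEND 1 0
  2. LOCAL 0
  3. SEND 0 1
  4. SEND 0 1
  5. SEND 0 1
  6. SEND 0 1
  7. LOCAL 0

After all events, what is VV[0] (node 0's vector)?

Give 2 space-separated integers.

Initial: VV[0]=[0, 0]
Initial: VV[1]=[0, 0]
Event 1: SEND 1->0: VV[1][1]++ -> VV[1]=[0, 1], msg_vec=[0, 1]; VV[0]=max(VV[0],msg_vec) then VV[0][0]++ -> VV[0]=[1, 1]
Event 2: LOCAL 0: VV[0][0]++ -> VV[0]=[2, 1]
Event 3: SEND 0->1: VV[0][0]++ -> VV[0]=[3, 1], msg_vec=[3, 1]; VV[1]=max(VV[1],msg_vec) then VV[1][1]++ -> VV[1]=[3, 2]
Event 4: SEND 0->1: VV[0][0]++ -> VV[0]=[4, 1], msg_vec=[4, 1]; VV[1]=max(VV[1],msg_vec) then VV[1][1]++ -> VV[1]=[4, 3]
Event 5: SEND 0->1: VV[0][0]++ -> VV[0]=[5, 1], msg_vec=[5, 1]; VV[1]=max(VV[1],msg_vec) then VV[1][1]++ -> VV[1]=[5, 4]
Event 6: SEND 0->1: VV[0][0]++ -> VV[0]=[6, 1], msg_vec=[6, 1]; VV[1]=max(VV[1],msg_vec) then VV[1][1]++ -> VV[1]=[6, 5]
Event 7: LOCAL 0: VV[0][0]++ -> VV[0]=[7, 1]
Final vectors: VV[0]=[7, 1]; VV[1]=[6, 5]

Answer: 7 1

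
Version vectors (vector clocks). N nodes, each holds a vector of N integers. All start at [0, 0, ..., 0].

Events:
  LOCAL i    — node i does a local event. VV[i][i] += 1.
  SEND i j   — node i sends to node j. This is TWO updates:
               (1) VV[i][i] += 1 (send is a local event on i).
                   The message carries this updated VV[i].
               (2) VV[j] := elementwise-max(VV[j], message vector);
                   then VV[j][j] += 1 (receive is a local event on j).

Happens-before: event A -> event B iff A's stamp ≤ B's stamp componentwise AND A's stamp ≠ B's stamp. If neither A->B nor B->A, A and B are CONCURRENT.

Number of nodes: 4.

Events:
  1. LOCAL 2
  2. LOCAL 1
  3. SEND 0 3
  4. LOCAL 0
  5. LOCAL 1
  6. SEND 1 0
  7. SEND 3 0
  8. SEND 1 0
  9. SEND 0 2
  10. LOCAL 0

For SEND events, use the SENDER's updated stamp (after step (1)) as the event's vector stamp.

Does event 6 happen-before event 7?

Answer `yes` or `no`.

Answer: no

Derivation:
Initial: VV[0]=[0, 0, 0, 0]
Initial: VV[1]=[0, 0, 0, 0]
Initial: VV[2]=[0, 0, 0, 0]
Initial: VV[3]=[0, 0, 0, 0]
Event 1: LOCAL 2: VV[2][2]++ -> VV[2]=[0, 0, 1, 0]
Event 2: LOCAL 1: VV[1][1]++ -> VV[1]=[0, 1, 0, 0]
Event 3: SEND 0->3: VV[0][0]++ -> VV[0]=[1, 0, 0, 0], msg_vec=[1, 0, 0, 0]; VV[3]=max(VV[3],msg_vec) then VV[3][3]++ -> VV[3]=[1, 0, 0, 1]
Event 4: LOCAL 0: VV[0][0]++ -> VV[0]=[2, 0, 0, 0]
Event 5: LOCAL 1: VV[1][1]++ -> VV[1]=[0, 2, 0, 0]
Event 6: SEND 1->0: VV[1][1]++ -> VV[1]=[0, 3, 0, 0], msg_vec=[0, 3, 0, 0]; VV[0]=max(VV[0],msg_vec) then VV[0][0]++ -> VV[0]=[3, 3, 0, 0]
Event 7: SEND 3->0: VV[3][3]++ -> VV[3]=[1, 0, 0, 2], msg_vec=[1, 0, 0, 2]; VV[0]=max(VV[0],msg_vec) then VV[0][0]++ -> VV[0]=[4, 3, 0, 2]
Event 8: SEND 1->0: VV[1][1]++ -> VV[1]=[0, 4, 0, 0], msg_vec=[0, 4, 0, 0]; VV[0]=max(VV[0],msg_vec) then VV[0][0]++ -> VV[0]=[5, 4, 0, 2]
Event 9: SEND 0->2: VV[0][0]++ -> VV[0]=[6, 4, 0, 2], msg_vec=[6, 4, 0, 2]; VV[2]=max(VV[2],msg_vec) then VV[2][2]++ -> VV[2]=[6, 4, 2, 2]
Event 10: LOCAL 0: VV[0][0]++ -> VV[0]=[7, 4, 0, 2]
Event 6 stamp: [0, 3, 0, 0]
Event 7 stamp: [1, 0, 0, 2]
[0, 3, 0, 0] <= [1, 0, 0, 2]? False. Equal? False. Happens-before: False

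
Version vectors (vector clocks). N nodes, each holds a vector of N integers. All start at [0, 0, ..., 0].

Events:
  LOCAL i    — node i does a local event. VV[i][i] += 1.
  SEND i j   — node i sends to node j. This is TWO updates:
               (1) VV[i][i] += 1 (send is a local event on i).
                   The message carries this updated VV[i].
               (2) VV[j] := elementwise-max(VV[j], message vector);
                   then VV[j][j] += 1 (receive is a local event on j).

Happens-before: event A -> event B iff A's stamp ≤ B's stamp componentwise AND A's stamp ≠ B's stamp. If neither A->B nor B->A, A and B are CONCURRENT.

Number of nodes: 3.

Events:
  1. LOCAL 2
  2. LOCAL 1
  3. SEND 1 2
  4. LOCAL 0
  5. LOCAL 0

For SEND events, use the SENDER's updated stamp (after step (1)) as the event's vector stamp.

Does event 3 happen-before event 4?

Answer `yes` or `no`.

Answer: no

Derivation:
Initial: VV[0]=[0, 0, 0]
Initial: VV[1]=[0, 0, 0]
Initial: VV[2]=[0, 0, 0]
Event 1: LOCAL 2: VV[2][2]++ -> VV[2]=[0, 0, 1]
Event 2: LOCAL 1: VV[1][1]++ -> VV[1]=[0, 1, 0]
Event 3: SEND 1->2: VV[1][1]++ -> VV[1]=[0, 2, 0], msg_vec=[0, 2, 0]; VV[2]=max(VV[2],msg_vec) then VV[2][2]++ -> VV[2]=[0, 2, 2]
Event 4: LOCAL 0: VV[0][0]++ -> VV[0]=[1, 0, 0]
Event 5: LOCAL 0: VV[0][0]++ -> VV[0]=[2, 0, 0]
Event 3 stamp: [0, 2, 0]
Event 4 stamp: [1, 0, 0]
[0, 2, 0] <= [1, 0, 0]? False. Equal? False. Happens-before: False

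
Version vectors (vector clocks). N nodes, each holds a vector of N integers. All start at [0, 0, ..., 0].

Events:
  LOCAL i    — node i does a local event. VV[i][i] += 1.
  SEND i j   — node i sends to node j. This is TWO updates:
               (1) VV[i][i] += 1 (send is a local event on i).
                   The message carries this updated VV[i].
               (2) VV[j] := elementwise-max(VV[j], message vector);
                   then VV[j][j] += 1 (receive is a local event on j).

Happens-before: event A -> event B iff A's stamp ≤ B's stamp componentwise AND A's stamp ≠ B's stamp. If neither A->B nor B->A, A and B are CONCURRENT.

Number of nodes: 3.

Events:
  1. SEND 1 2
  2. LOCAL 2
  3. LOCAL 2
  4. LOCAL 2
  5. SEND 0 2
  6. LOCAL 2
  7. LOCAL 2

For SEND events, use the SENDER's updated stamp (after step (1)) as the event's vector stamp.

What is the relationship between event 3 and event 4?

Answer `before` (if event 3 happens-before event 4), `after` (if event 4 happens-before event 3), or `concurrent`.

Answer: before

Derivation:
Initial: VV[0]=[0, 0, 0]
Initial: VV[1]=[0, 0, 0]
Initial: VV[2]=[0, 0, 0]
Event 1: SEND 1->2: VV[1][1]++ -> VV[1]=[0, 1, 0], msg_vec=[0, 1, 0]; VV[2]=max(VV[2],msg_vec) then VV[2][2]++ -> VV[2]=[0, 1, 1]
Event 2: LOCAL 2: VV[2][2]++ -> VV[2]=[0, 1, 2]
Event 3: LOCAL 2: VV[2][2]++ -> VV[2]=[0, 1, 3]
Event 4: LOCAL 2: VV[2][2]++ -> VV[2]=[0, 1, 4]
Event 5: SEND 0->2: VV[0][0]++ -> VV[0]=[1, 0, 0], msg_vec=[1, 0, 0]; VV[2]=max(VV[2],msg_vec) then VV[2][2]++ -> VV[2]=[1, 1, 5]
Event 6: LOCAL 2: VV[2][2]++ -> VV[2]=[1, 1, 6]
Event 7: LOCAL 2: VV[2][2]++ -> VV[2]=[1, 1, 7]
Event 3 stamp: [0, 1, 3]
Event 4 stamp: [0, 1, 4]
[0, 1, 3] <= [0, 1, 4]? True
[0, 1, 4] <= [0, 1, 3]? False
Relation: before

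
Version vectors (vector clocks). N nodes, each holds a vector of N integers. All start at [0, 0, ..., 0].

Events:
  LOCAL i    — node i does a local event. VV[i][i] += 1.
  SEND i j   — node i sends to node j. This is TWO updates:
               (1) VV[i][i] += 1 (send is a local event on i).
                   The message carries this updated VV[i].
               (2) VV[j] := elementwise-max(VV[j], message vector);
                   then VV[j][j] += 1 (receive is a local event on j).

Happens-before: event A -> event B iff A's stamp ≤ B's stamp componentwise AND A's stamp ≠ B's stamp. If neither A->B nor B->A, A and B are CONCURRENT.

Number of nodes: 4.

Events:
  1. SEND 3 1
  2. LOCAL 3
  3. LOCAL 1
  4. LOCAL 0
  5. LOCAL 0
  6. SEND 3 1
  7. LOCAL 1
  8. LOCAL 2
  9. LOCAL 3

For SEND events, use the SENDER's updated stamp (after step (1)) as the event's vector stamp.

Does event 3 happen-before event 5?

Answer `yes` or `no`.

Initial: VV[0]=[0, 0, 0, 0]
Initial: VV[1]=[0, 0, 0, 0]
Initial: VV[2]=[0, 0, 0, 0]
Initial: VV[3]=[0, 0, 0, 0]
Event 1: SEND 3->1: VV[3][3]++ -> VV[3]=[0, 0, 0, 1], msg_vec=[0, 0, 0, 1]; VV[1]=max(VV[1],msg_vec) then VV[1][1]++ -> VV[1]=[0, 1, 0, 1]
Event 2: LOCAL 3: VV[3][3]++ -> VV[3]=[0, 0, 0, 2]
Event 3: LOCAL 1: VV[1][1]++ -> VV[1]=[0, 2, 0, 1]
Event 4: LOCAL 0: VV[0][0]++ -> VV[0]=[1, 0, 0, 0]
Event 5: LOCAL 0: VV[0][0]++ -> VV[0]=[2, 0, 0, 0]
Event 6: SEND 3->1: VV[3][3]++ -> VV[3]=[0, 0, 0, 3], msg_vec=[0, 0, 0, 3]; VV[1]=max(VV[1],msg_vec) then VV[1][1]++ -> VV[1]=[0, 3, 0, 3]
Event 7: LOCAL 1: VV[1][1]++ -> VV[1]=[0, 4, 0, 3]
Event 8: LOCAL 2: VV[2][2]++ -> VV[2]=[0, 0, 1, 0]
Event 9: LOCAL 3: VV[3][3]++ -> VV[3]=[0, 0, 0, 4]
Event 3 stamp: [0, 2, 0, 1]
Event 5 stamp: [2, 0, 0, 0]
[0, 2, 0, 1] <= [2, 0, 0, 0]? False. Equal? False. Happens-before: False

Answer: no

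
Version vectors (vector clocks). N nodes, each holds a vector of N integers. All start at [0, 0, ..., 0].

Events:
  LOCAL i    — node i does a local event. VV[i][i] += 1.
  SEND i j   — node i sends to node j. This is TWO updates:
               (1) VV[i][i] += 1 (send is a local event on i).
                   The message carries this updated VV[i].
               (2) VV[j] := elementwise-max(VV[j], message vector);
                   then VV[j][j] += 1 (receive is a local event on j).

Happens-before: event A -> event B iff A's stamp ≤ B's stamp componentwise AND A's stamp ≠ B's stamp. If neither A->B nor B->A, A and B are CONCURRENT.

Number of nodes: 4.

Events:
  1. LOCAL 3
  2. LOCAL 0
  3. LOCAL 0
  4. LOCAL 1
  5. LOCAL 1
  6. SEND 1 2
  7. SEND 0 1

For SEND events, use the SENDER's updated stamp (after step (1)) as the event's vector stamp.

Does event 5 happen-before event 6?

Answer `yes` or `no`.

Initial: VV[0]=[0, 0, 0, 0]
Initial: VV[1]=[0, 0, 0, 0]
Initial: VV[2]=[0, 0, 0, 0]
Initial: VV[3]=[0, 0, 0, 0]
Event 1: LOCAL 3: VV[3][3]++ -> VV[3]=[0, 0, 0, 1]
Event 2: LOCAL 0: VV[0][0]++ -> VV[0]=[1, 0, 0, 0]
Event 3: LOCAL 0: VV[0][0]++ -> VV[0]=[2, 0, 0, 0]
Event 4: LOCAL 1: VV[1][1]++ -> VV[1]=[0, 1, 0, 0]
Event 5: LOCAL 1: VV[1][1]++ -> VV[1]=[0, 2, 0, 0]
Event 6: SEND 1->2: VV[1][1]++ -> VV[1]=[0, 3, 0, 0], msg_vec=[0, 3, 0, 0]; VV[2]=max(VV[2],msg_vec) then VV[2][2]++ -> VV[2]=[0, 3, 1, 0]
Event 7: SEND 0->1: VV[0][0]++ -> VV[0]=[3, 0, 0, 0], msg_vec=[3, 0, 0, 0]; VV[1]=max(VV[1],msg_vec) then VV[1][1]++ -> VV[1]=[3, 4, 0, 0]
Event 5 stamp: [0, 2, 0, 0]
Event 6 stamp: [0, 3, 0, 0]
[0, 2, 0, 0] <= [0, 3, 0, 0]? True. Equal? False. Happens-before: True

Answer: yes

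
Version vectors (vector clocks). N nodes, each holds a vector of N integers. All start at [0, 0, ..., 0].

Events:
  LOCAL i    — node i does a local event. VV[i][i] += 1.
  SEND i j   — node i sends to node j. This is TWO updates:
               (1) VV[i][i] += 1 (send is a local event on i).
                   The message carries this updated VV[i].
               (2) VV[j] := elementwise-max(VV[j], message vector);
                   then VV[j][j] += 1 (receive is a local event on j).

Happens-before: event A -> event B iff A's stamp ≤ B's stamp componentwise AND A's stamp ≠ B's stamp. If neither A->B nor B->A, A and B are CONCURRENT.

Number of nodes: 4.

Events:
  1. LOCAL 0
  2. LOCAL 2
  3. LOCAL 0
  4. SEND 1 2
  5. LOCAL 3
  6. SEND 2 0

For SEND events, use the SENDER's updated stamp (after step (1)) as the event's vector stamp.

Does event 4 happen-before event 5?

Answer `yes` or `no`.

Initial: VV[0]=[0, 0, 0, 0]
Initial: VV[1]=[0, 0, 0, 0]
Initial: VV[2]=[0, 0, 0, 0]
Initial: VV[3]=[0, 0, 0, 0]
Event 1: LOCAL 0: VV[0][0]++ -> VV[0]=[1, 0, 0, 0]
Event 2: LOCAL 2: VV[2][2]++ -> VV[2]=[0, 0, 1, 0]
Event 3: LOCAL 0: VV[0][0]++ -> VV[0]=[2, 0, 0, 0]
Event 4: SEND 1->2: VV[1][1]++ -> VV[1]=[0, 1, 0, 0], msg_vec=[0, 1, 0, 0]; VV[2]=max(VV[2],msg_vec) then VV[2][2]++ -> VV[2]=[0, 1, 2, 0]
Event 5: LOCAL 3: VV[3][3]++ -> VV[3]=[0, 0, 0, 1]
Event 6: SEND 2->0: VV[2][2]++ -> VV[2]=[0, 1, 3, 0], msg_vec=[0, 1, 3, 0]; VV[0]=max(VV[0],msg_vec) then VV[0][0]++ -> VV[0]=[3, 1, 3, 0]
Event 4 stamp: [0, 1, 0, 0]
Event 5 stamp: [0, 0, 0, 1]
[0, 1, 0, 0] <= [0, 0, 0, 1]? False. Equal? False. Happens-before: False

Answer: no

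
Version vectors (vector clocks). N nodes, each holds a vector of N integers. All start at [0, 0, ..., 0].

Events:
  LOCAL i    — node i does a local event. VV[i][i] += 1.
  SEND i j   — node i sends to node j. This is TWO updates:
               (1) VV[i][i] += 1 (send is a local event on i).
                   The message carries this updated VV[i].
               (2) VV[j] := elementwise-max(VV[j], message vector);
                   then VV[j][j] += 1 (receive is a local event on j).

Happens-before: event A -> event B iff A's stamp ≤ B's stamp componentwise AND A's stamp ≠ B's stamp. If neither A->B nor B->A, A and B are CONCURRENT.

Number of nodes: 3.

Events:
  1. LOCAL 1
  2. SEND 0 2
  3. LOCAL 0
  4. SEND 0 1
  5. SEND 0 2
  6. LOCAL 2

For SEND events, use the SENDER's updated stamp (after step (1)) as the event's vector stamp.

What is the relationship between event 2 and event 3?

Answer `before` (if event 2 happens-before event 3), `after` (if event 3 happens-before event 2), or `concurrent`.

Answer: before

Derivation:
Initial: VV[0]=[0, 0, 0]
Initial: VV[1]=[0, 0, 0]
Initial: VV[2]=[0, 0, 0]
Event 1: LOCAL 1: VV[1][1]++ -> VV[1]=[0, 1, 0]
Event 2: SEND 0->2: VV[0][0]++ -> VV[0]=[1, 0, 0], msg_vec=[1, 0, 0]; VV[2]=max(VV[2],msg_vec) then VV[2][2]++ -> VV[2]=[1, 0, 1]
Event 3: LOCAL 0: VV[0][0]++ -> VV[0]=[2, 0, 0]
Event 4: SEND 0->1: VV[0][0]++ -> VV[0]=[3, 0, 0], msg_vec=[3, 0, 0]; VV[1]=max(VV[1],msg_vec) then VV[1][1]++ -> VV[1]=[3, 2, 0]
Event 5: SEND 0->2: VV[0][0]++ -> VV[0]=[4, 0, 0], msg_vec=[4, 0, 0]; VV[2]=max(VV[2],msg_vec) then VV[2][2]++ -> VV[2]=[4, 0, 2]
Event 6: LOCAL 2: VV[2][2]++ -> VV[2]=[4, 0, 3]
Event 2 stamp: [1, 0, 0]
Event 3 stamp: [2, 0, 0]
[1, 0, 0] <= [2, 0, 0]? True
[2, 0, 0] <= [1, 0, 0]? False
Relation: before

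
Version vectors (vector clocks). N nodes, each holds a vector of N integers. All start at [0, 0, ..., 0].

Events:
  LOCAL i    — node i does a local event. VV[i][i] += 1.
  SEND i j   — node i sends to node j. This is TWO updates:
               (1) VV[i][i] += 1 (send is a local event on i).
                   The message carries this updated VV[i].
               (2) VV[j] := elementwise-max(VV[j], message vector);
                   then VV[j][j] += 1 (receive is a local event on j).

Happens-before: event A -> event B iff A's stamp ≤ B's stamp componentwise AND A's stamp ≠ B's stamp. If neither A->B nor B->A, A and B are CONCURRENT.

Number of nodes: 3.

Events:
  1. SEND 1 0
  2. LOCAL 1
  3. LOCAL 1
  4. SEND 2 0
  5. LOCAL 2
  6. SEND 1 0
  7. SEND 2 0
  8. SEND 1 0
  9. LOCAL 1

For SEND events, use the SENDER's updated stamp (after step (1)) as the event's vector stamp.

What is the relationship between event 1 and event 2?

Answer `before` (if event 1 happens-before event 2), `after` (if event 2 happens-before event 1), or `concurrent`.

Initial: VV[0]=[0, 0, 0]
Initial: VV[1]=[0, 0, 0]
Initial: VV[2]=[0, 0, 0]
Event 1: SEND 1->0: VV[1][1]++ -> VV[1]=[0, 1, 0], msg_vec=[0, 1, 0]; VV[0]=max(VV[0],msg_vec) then VV[0][0]++ -> VV[0]=[1, 1, 0]
Event 2: LOCAL 1: VV[1][1]++ -> VV[1]=[0, 2, 0]
Event 3: LOCAL 1: VV[1][1]++ -> VV[1]=[0, 3, 0]
Event 4: SEND 2->0: VV[2][2]++ -> VV[2]=[0, 0, 1], msg_vec=[0, 0, 1]; VV[0]=max(VV[0],msg_vec) then VV[0][0]++ -> VV[0]=[2, 1, 1]
Event 5: LOCAL 2: VV[2][2]++ -> VV[2]=[0, 0, 2]
Event 6: SEND 1->0: VV[1][1]++ -> VV[1]=[0, 4, 0], msg_vec=[0, 4, 0]; VV[0]=max(VV[0],msg_vec) then VV[0][0]++ -> VV[0]=[3, 4, 1]
Event 7: SEND 2->0: VV[2][2]++ -> VV[2]=[0, 0, 3], msg_vec=[0, 0, 3]; VV[0]=max(VV[0],msg_vec) then VV[0][0]++ -> VV[0]=[4, 4, 3]
Event 8: SEND 1->0: VV[1][1]++ -> VV[1]=[0, 5, 0], msg_vec=[0, 5, 0]; VV[0]=max(VV[0],msg_vec) then VV[0][0]++ -> VV[0]=[5, 5, 3]
Event 9: LOCAL 1: VV[1][1]++ -> VV[1]=[0, 6, 0]
Event 1 stamp: [0, 1, 0]
Event 2 stamp: [0, 2, 0]
[0, 1, 0] <= [0, 2, 0]? True
[0, 2, 0] <= [0, 1, 0]? False
Relation: before

Answer: before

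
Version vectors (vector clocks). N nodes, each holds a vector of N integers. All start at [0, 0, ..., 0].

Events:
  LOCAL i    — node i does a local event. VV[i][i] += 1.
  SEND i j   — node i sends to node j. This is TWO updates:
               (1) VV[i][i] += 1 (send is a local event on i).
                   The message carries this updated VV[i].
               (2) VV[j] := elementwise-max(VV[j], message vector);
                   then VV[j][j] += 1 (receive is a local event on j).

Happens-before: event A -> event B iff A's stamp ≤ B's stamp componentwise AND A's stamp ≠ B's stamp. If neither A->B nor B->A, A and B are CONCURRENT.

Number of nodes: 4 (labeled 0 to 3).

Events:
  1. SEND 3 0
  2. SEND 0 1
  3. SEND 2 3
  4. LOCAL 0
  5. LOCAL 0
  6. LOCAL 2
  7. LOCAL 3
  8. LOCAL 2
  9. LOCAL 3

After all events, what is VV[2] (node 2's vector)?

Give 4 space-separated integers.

Answer: 0 0 3 0

Derivation:
Initial: VV[0]=[0, 0, 0, 0]
Initial: VV[1]=[0, 0, 0, 0]
Initial: VV[2]=[0, 0, 0, 0]
Initial: VV[3]=[0, 0, 0, 0]
Event 1: SEND 3->0: VV[3][3]++ -> VV[3]=[0, 0, 0, 1], msg_vec=[0, 0, 0, 1]; VV[0]=max(VV[0],msg_vec) then VV[0][0]++ -> VV[0]=[1, 0, 0, 1]
Event 2: SEND 0->1: VV[0][0]++ -> VV[0]=[2, 0, 0, 1], msg_vec=[2, 0, 0, 1]; VV[1]=max(VV[1],msg_vec) then VV[1][1]++ -> VV[1]=[2, 1, 0, 1]
Event 3: SEND 2->3: VV[2][2]++ -> VV[2]=[0, 0, 1, 0], msg_vec=[0, 0, 1, 0]; VV[3]=max(VV[3],msg_vec) then VV[3][3]++ -> VV[3]=[0, 0, 1, 2]
Event 4: LOCAL 0: VV[0][0]++ -> VV[0]=[3, 0, 0, 1]
Event 5: LOCAL 0: VV[0][0]++ -> VV[0]=[4, 0, 0, 1]
Event 6: LOCAL 2: VV[2][2]++ -> VV[2]=[0, 0, 2, 0]
Event 7: LOCAL 3: VV[3][3]++ -> VV[3]=[0, 0, 1, 3]
Event 8: LOCAL 2: VV[2][2]++ -> VV[2]=[0, 0, 3, 0]
Event 9: LOCAL 3: VV[3][3]++ -> VV[3]=[0, 0, 1, 4]
Final vectors: VV[0]=[4, 0, 0, 1]; VV[1]=[2, 1, 0, 1]; VV[2]=[0, 0, 3, 0]; VV[3]=[0, 0, 1, 4]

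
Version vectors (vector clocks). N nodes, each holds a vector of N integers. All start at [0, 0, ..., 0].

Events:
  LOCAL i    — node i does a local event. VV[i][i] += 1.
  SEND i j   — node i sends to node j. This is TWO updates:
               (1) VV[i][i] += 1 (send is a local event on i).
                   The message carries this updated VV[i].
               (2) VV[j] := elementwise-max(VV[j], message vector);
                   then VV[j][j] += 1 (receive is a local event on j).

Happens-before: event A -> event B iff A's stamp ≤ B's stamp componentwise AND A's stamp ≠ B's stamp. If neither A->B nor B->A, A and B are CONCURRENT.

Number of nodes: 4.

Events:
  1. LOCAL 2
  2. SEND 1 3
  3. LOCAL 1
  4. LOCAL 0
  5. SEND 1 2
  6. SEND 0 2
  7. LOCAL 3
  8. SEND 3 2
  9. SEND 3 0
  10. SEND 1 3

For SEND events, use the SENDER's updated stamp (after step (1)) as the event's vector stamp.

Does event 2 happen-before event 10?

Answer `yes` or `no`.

Answer: yes

Derivation:
Initial: VV[0]=[0, 0, 0, 0]
Initial: VV[1]=[0, 0, 0, 0]
Initial: VV[2]=[0, 0, 0, 0]
Initial: VV[3]=[0, 0, 0, 0]
Event 1: LOCAL 2: VV[2][2]++ -> VV[2]=[0, 0, 1, 0]
Event 2: SEND 1->3: VV[1][1]++ -> VV[1]=[0, 1, 0, 0], msg_vec=[0, 1, 0, 0]; VV[3]=max(VV[3],msg_vec) then VV[3][3]++ -> VV[3]=[0, 1, 0, 1]
Event 3: LOCAL 1: VV[1][1]++ -> VV[1]=[0, 2, 0, 0]
Event 4: LOCAL 0: VV[0][0]++ -> VV[0]=[1, 0, 0, 0]
Event 5: SEND 1->2: VV[1][1]++ -> VV[1]=[0, 3, 0, 0], msg_vec=[0, 3, 0, 0]; VV[2]=max(VV[2],msg_vec) then VV[2][2]++ -> VV[2]=[0, 3, 2, 0]
Event 6: SEND 0->2: VV[0][0]++ -> VV[0]=[2, 0, 0, 0], msg_vec=[2, 0, 0, 0]; VV[2]=max(VV[2],msg_vec) then VV[2][2]++ -> VV[2]=[2, 3, 3, 0]
Event 7: LOCAL 3: VV[3][3]++ -> VV[3]=[0, 1, 0, 2]
Event 8: SEND 3->2: VV[3][3]++ -> VV[3]=[0, 1, 0, 3], msg_vec=[0, 1, 0, 3]; VV[2]=max(VV[2],msg_vec) then VV[2][2]++ -> VV[2]=[2, 3, 4, 3]
Event 9: SEND 3->0: VV[3][3]++ -> VV[3]=[0, 1, 0, 4], msg_vec=[0, 1, 0, 4]; VV[0]=max(VV[0],msg_vec) then VV[0][0]++ -> VV[0]=[3, 1, 0, 4]
Event 10: SEND 1->3: VV[1][1]++ -> VV[1]=[0, 4, 0, 0], msg_vec=[0, 4, 0, 0]; VV[3]=max(VV[3],msg_vec) then VV[3][3]++ -> VV[3]=[0, 4, 0, 5]
Event 2 stamp: [0, 1, 0, 0]
Event 10 stamp: [0, 4, 0, 0]
[0, 1, 0, 0] <= [0, 4, 0, 0]? True. Equal? False. Happens-before: True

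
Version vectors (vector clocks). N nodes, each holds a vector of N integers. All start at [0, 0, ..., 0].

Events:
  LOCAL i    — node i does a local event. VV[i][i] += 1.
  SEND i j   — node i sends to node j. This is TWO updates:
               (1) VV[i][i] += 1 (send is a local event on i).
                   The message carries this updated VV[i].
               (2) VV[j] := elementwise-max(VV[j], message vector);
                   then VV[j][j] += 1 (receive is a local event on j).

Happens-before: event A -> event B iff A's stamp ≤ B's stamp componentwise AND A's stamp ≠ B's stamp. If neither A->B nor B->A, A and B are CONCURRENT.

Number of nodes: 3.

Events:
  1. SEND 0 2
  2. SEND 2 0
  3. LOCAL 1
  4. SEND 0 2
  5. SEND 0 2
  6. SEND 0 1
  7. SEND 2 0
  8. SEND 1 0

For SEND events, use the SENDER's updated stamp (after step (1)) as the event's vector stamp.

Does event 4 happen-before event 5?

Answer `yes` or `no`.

Answer: yes

Derivation:
Initial: VV[0]=[0, 0, 0]
Initial: VV[1]=[0, 0, 0]
Initial: VV[2]=[0, 0, 0]
Event 1: SEND 0->2: VV[0][0]++ -> VV[0]=[1, 0, 0], msg_vec=[1, 0, 0]; VV[2]=max(VV[2],msg_vec) then VV[2][2]++ -> VV[2]=[1, 0, 1]
Event 2: SEND 2->0: VV[2][2]++ -> VV[2]=[1, 0, 2], msg_vec=[1, 0, 2]; VV[0]=max(VV[0],msg_vec) then VV[0][0]++ -> VV[0]=[2, 0, 2]
Event 3: LOCAL 1: VV[1][1]++ -> VV[1]=[0, 1, 0]
Event 4: SEND 0->2: VV[0][0]++ -> VV[0]=[3, 0, 2], msg_vec=[3, 0, 2]; VV[2]=max(VV[2],msg_vec) then VV[2][2]++ -> VV[2]=[3, 0, 3]
Event 5: SEND 0->2: VV[0][0]++ -> VV[0]=[4, 0, 2], msg_vec=[4, 0, 2]; VV[2]=max(VV[2],msg_vec) then VV[2][2]++ -> VV[2]=[4, 0, 4]
Event 6: SEND 0->1: VV[0][0]++ -> VV[0]=[5, 0, 2], msg_vec=[5, 0, 2]; VV[1]=max(VV[1],msg_vec) then VV[1][1]++ -> VV[1]=[5, 2, 2]
Event 7: SEND 2->0: VV[2][2]++ -> VV[2]=[4, 0, 5], msg_vec=[4, 0, 5]; VV[0]=max(VV[0],msg_vec) then VV[0][0]++ -> VV[0]=[6, 0, 5]
Event 8: SEND 1->0: VV[1][1]++ -> VV[1]=[5, 3, 2], msg_vec=[5, 3, 2]; VV[0]=max(VV[0],msg_vec) then VV[0][0]++ -> VV[0]=[7, 3, 5]
Event 4 stamp: [3, 0, 2]
Event 5 stamp: [4, 0, 2]
[3, 0, 2] <= [4, 0, 2]? True. Equal? False. Happens-before: True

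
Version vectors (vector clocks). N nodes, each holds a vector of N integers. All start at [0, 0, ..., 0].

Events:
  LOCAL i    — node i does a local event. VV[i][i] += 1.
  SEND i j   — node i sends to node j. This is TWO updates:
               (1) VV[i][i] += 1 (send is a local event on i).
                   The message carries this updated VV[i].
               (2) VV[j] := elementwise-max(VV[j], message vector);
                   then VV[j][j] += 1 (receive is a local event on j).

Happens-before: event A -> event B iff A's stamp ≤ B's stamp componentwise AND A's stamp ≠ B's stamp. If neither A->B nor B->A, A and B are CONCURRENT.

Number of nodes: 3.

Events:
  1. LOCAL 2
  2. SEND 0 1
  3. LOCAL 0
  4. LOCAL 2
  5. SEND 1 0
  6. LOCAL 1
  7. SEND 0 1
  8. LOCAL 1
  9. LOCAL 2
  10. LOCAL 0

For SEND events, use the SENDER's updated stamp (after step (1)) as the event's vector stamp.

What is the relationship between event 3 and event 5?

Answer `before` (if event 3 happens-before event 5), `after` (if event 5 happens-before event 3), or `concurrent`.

Answer: concurrent

Derivation:
Initial: VV[0]=[0, 0, 0]
Initial: VV[1]=[0, 0, 0]
Initial: VV[2]=[0, 0, 0]
Event 1: LOCAL 2: VV[2][2]++ -> VV[2]=[0, 0, 1]
Event 2: SEND 0->1: VV[0][0]++ -> VV[0]=[1, 0, 0], msg_vec=[1, 0, 0]; VV[1]=max(VV[1],msg_vec) then VV[1][1]++ -> VV[1]=[1, 1, 0]
Event 3: LOCAL 0: VV[0][0]++ -> VV[0]=[2, 0, 0]
Event 4: LOCAL 2: VV[2][2]++ -> VV[2]=[0, 0, 2]
Event 5: SEND 1->0: VV[1][1]++ -> VV[1]=[1, 2, 0], msg_vec=[1, 2, 0]; VV[0]=max(VV[0],msg_vec) then VV[0][0]++ -> VV[0]=[3, 2, 0]
Event 6: LOCAL 1: VV[1][1]++ -> VV[1]=[1, 3, 0]
Event 7: SEND 0->1: VV[0][0]++ -> VV[0]=[4, 2, 0], msg_vec=[4, 2, 0]; VV[1]=max(VV[1],msg_vec) then VV[1][1]++ -> VV[1]=[4, 4, 0]
Event 8: LOCAL 1: VV[1][1]++ -> VV[1]=[4, 5, 0]
Event 9: LOCAL 2: VV[2][2]++ -> VV[2]=[0, 0, 3]
Event 10: LOCAL 0: VV[0][0]++ -> VV[0]=[5, 2, 0]
Event 3 stamp: [2, 0, 0]
Event 5 stamp: [1, 2, 0]
[2, 0, 0] <= [1, 2, 0]? False
[1, 2, 0] <= [2, 0, 0]? False
Relation: concurrent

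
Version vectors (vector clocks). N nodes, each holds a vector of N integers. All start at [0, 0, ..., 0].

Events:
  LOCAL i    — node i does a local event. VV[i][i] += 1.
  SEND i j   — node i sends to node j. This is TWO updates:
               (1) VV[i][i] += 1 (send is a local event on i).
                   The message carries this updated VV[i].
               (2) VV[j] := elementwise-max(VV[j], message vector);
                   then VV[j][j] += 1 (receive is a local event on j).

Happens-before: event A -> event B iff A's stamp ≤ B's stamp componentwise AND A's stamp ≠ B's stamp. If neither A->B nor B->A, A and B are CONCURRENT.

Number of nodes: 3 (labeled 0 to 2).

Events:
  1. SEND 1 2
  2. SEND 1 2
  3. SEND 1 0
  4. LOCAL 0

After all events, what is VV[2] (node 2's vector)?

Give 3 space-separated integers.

Answer: 0 2 2

Derivation:
Initial: VV[0]=[0, 0, 0]
Initial: VV[1]=[0, 0, 0]
Initial: VV[2]=[0, 0, 0]
Event 1: SEND 1->2: VV[1][1]++ -> VV[1]=[0, 1, 0], msg_vec=[0, 1, 0]; VV[2]=max(VV[2],msg_vec) then VV[2][2]++ -> VV[2]=[0, 1, 1]
Event 2: SEND 1->2: VV[1][1]++ -> VV[1]=[0, 2, 0], msg_vec=[0, 2, 0]; VV[2]=max(VV[2],msg_vec) then VV[2][2]++ -> VV[2]=[0, 2, 2]
Event 3: SEND 1->0: VV[1][1]++ -> VV[1]=[0, 3, 0], msg_vec=[0, 3, 0]; VV[0]=max(VV[0],msg_vec) then VV[0][0]++ -> VV[0]=[1, 3, 0]
Event 4: LOCAL 0: VV[0][0]++ -> VV[0]=[2, 3, 0]
Final vectors: VV[0]=[2, 3, 0]; VV[1]=[0, 3, 0]; VV[2]=[0, 2, 2]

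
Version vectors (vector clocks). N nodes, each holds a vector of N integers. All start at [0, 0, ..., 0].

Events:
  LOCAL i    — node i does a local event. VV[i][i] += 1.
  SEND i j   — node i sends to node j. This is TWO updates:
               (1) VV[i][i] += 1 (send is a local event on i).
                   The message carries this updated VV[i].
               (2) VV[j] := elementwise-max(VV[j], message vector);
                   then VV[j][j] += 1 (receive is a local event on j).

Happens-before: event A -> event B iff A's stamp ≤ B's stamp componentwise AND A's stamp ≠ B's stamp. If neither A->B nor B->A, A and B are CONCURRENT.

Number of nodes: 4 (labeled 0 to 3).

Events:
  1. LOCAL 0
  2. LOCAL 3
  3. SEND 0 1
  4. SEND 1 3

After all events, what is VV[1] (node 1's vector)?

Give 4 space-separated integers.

Answer: 2 2 0 0

Derivation:
Initial: VV[0]=[0, 0, 0, 0]
Initial: VV[1]=[0, 0, 0, 0]
Initial: VV[2]=[0, 0, 0, 0]
Initial: VV[3]=[0, 0, 0, 0]
Event 1: LOCAL 0: VV[0][0]++ -> VV[0]=[1, 0, 0, 0]
Event 2: LOCAL 3: VV[3][3]++ -> VV[3]=[0, 0, 0, 1]
Event 3: SEND 0->1: VV[0][0]++ -> VV[0]=[2, 0, 0, 0], msg_vec=[2, 0, 0, 0]; VV[1]=max(VV[1],msg_vec) then VV[1][1]++ -> VV[1]=[2, 1, 0, 0]
Event 4: SEND 1->3: VV[1][1]++ -> VV[1]=[2, 2, 0, 0], msg_vec=[2, 2, 0, 0]; VV[3]=max(VV[3],msg_vec) then VV[3][3]++ -> VV[3]=[2, 2, 0, 2]
Final vectors: VV[0]=[2, 0, 0, 0]; VV[1]=[2, 2, 0, 0]; VV[2]=[0, 0, 0, 0]; VV[3]=[2, 2, 0, 2]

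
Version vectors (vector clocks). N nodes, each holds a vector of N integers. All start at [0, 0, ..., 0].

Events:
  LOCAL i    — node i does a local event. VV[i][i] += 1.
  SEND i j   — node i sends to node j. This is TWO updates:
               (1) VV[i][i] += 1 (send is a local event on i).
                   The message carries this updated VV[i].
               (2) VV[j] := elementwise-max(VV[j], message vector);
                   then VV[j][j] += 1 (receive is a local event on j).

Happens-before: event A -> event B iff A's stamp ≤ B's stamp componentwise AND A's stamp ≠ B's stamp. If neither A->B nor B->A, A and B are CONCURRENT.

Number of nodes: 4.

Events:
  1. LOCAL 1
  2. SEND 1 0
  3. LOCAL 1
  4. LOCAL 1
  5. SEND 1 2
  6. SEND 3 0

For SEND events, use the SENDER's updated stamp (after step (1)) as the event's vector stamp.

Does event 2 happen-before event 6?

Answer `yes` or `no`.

Initial: VV[0]=[0, 0, 0, 0]
Initial: VV[1]=[0, 0, 0, 0]
Initial: VV[2]=[0, 0, 0, 0]
Initial: VV[3]=[0, 0, 0, 0]
Event 1: LOCAL 1: VV[1][1]++ -> VV[1]=[0, 1, 0, 0]
Event 2: SEND 1->0: VV[1][1]++ -> VV[1]=[0, 2, 0, 0], msg_vec=[0, 2, 0, 0]; VV[0]=max(VV[0],msg_vec) then VV[0][0]++ -> VV[0]=[1, 2, 0, 0]
Event 3: LOCAL 1: VV[1][1]++ -> VV[1]=[0, 3, 0, 0]
Event 4: LOCAL 1: VV[1][1]++ -> VV[1]=[0, 4, 0, 0]
Event 5: SEND 1->2: VV[1][1]++ -> VV[1]=[0, 5, 0, 0], msg_vec=[0, 5, 0, 0]; VV[2]=max(VV[2],msg_vec) then VV[2][2]++ -> VV[2]=[0, 5, 1, 0]
Event 6: SEND 3->0: VV[3][3]++ -> VV[3]=[0, 0, 0, 1], msg_vec=[0, 0, 0, 1]; VV[0]=max(VV[0],msg_vec) then VV[0][0]++ -> VV[0]=[2, 2, 0, 1]
Event 2 stamp: [0, 2, 0, 0]
Event 6 stamp: [0, 0, 0, 1]
[0, 2, 0, 0] <= [0, 0, 0, 1]? False. Equal? False. Happens-before: False

Answer: no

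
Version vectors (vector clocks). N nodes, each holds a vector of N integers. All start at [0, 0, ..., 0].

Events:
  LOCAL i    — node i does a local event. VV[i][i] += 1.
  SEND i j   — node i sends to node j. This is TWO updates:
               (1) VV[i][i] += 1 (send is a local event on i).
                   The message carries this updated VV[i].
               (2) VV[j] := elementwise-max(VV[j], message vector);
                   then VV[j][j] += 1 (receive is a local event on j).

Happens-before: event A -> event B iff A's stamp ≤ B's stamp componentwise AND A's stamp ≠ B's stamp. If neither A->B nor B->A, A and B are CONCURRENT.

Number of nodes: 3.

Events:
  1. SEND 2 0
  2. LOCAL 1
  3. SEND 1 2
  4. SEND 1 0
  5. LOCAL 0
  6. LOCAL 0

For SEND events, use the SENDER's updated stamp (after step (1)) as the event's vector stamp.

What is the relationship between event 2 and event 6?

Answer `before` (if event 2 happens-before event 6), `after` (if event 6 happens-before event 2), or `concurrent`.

Answer: before

Derivation:
Initial: VV[0]=[0, 0, 0]
Initial: VV[1]=[0, 0, 0]
Initial: VV[2]=[0, 0, 0]
Event 1: SEND 2->0: VV[2][2]++ -> VV[2]=[0, 0, 1], msg_vec=[0, 0, 1]; VV[0]=max(VV[0],msg_vec) then VV[0][0]++ -> VV[0]=[1, 0, 1]
Event 2: LOCAL 1: VV[1][1]++ -> VV[1]=[0, 1, 0]
Event 3: SEND 1->2: VV[1][1]++ -> VV[1]=[0, 2, 0], msg_vec=[0, 2, 0]; VV[2]=max(VV[2],msg_vec) then VV[2][2]++ -> VV[2]=[0, 2, 2]
Event 4: SEND 1->0: VV[1][1]++ -> VV[1]=[0, 3, 0], msg_vec=[0, 3, 0]; VV[0]=max(VV[0],msg_vec) then VV[0][0]++ -> VV[0]=[2, 3, 1]
Event 5: LOCAL 0: VV[0][0]++ -> VV[0]=[3, 3, 1]
Event 6: LOCAL 0: VV[0][0]++ -> VV[0]=[4, 3, 1]
Event 2 stamp: [0, 1, 0]
Event 6 stamp: [4, 3, 1]
[0, 1, 0] <= [4, 3, 1]? True
[4, 3, 1] <= [0, 1, 0]? False
Relation: before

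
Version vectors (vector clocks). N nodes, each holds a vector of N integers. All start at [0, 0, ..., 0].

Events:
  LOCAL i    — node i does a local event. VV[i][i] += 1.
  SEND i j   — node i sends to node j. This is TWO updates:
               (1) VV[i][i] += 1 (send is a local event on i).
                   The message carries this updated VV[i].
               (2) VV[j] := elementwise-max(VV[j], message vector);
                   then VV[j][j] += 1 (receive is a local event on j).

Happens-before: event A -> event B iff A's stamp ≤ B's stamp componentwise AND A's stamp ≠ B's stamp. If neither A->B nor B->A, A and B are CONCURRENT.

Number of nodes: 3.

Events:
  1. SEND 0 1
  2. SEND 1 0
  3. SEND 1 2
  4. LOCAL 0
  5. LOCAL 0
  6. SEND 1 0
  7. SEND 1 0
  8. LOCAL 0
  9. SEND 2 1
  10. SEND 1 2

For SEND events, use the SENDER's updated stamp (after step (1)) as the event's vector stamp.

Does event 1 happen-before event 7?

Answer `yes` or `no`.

Initial: VV[0]=[0, 0, 0]
Initial: VV[1]=[0, 0, 0]
Initial: VV[2]=[0, 0, 0]
Event 1: SEND 0->1: VV[0][0]++ -> VV[0]=[1, 0, 0], msg_vec=[1, 0, 0]; VV[1]=max(VV[1],msg_vec) then VV[1][1]++ -> VV[1]=[1, 1, 0]
Event 2: SEND 1->0: VV[1][1]++ -> VV[1]=[1, 2, 0], msg_vec=[1, 2, 0]; VV[0]=max(VV[0],msg_vec) then VV[0][0]++ -> VV[0]=[2, 2, 0]
Event 3: SEND 1->2: VV[1][1]++ -> VV[1]=[1, 3, 0], msg_vec=[1, 3, 0]; VV[2]=max(VV[2],msg_vec) then VV[2][2]++ -> VV[2]=[1, 3, 1]
Event 4: LOCAL 0: VV[0][0]++ -> VV[0]=[3, 2, 0]
Event 5: LOCAL 0: VV[0][0]++ -> VV[0]=[4, 2, 0]
Event 6: SEND 1->0: VV[1][1]++ -> VV[1]=[1, 4, 0], msg_vec=[1, 4, 0]; VV[0]=max(VV[0],msg_vec) then VV[0][0]++ -> VV[0]=[5, 4, 0]
Event 7: SEND 1->0: VV[1][1]++ -> VV[1]=[1, 5, 0], msg_vec=[1, 5, 0]; VV[0]=max(VV[0],msg_vec) then VV[0][0]++ -> VV[0]=[6, 5, 0]
Event 8: LOCAL 0: VV[0][0]++ -> VV[0]=[7, 5, 0]
Event 9: SEND 2->1: VV[2][2]++ -> VV[2]=[1, 3, 2], msg_vec=[1, 3, 2]; VV[1]=max(VV[1],msg_vec) then VV[1][1]++ -> VV[1]=[1, 6, 2]
Event 10: SEND 1->2: VV[1][1]++ -> VV[1]=[1, 7, 2], msg_vec=[1, 7, 2]; VV[2]=max(VV[2],msg_vec) then VV[2][2]++ -> VV[2]=[1, 7, 3]
Event 1 stamp: [1, 0, 0]
Event 7 stamp: [1, 5, 0]
[1, 0, 0] <= [1, 5, 0]? True. Equal? False. Happens-before: True

Answer: yes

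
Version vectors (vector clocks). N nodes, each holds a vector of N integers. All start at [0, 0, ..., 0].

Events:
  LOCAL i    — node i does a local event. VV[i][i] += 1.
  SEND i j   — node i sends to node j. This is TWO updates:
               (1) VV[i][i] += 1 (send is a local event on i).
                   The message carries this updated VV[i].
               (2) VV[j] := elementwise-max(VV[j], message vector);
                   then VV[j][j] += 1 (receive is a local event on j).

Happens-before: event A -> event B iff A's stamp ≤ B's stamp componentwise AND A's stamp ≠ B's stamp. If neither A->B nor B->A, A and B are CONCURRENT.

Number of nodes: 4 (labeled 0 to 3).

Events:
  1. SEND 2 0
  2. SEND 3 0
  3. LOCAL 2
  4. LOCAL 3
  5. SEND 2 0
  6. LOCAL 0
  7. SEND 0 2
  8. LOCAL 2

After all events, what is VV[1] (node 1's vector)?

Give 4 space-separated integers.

Answer: 0 0 0 0

Derivation:
Initial: VV[0]=[0, 0, 0, 0]
Initial: VV[1]=[0, 0, 0, 0]
Initial: VV[2]=[0, 0, 0, 0]
Initial: VV[3]=[0, 0, 0, 0]
Event 1: SEND 2->0: VV[2][2]++ -> VV[2]=[0, 0, 1, 0], msg_vec=[0, 0, 1, 0]; VV[0]=max(VV[0],msg_vec) then VV[0][0]++ -> VV[0]=[1, 0, 1, 0]
Event 2: SEND 3->0: VV[3][3]++ -> VV[3]=[0, 0, 0, 1], msg_vec=[0, 0, 0, 1]; VV[0]=max(VV[0],msg_vec) then VV[0][0]++ -> VV[0]=[2, 0, 1, 1]
Event 3: LOCAL 2: VV[2][2]++ -> VV[2]=[0, 0, 2, 0]
Event 4: LOCAL 3: VV[3][3]++ -> VV[3]=[0, 0, 0, 2]
Event 5: SEND 2->0: VV[2][2]++ -> VV[2]=[0, 0, 3, 0], msg_vec=[0, 0, 3, 0]; VV[0]=max(VV[0],msg_vec) then VV[0][0]++ -> VV[0]=[3, 0, 3, 1]
Event 6: LOCAL 0: VV[0][0]++ -> VV[0]=[4, 0, 3, 1]
Event 7: SEND 0->2: VV[0][0]++ -> VV[0]=[5, 0, 3, 1], msg_vec=[5, 0, 3, 1]; VV[2]=max(VV[2],msg_vec) then VV[2][2]++ -> VV[2]=[5, 0, 4, 1]
Event 8: LOCAL 2: VV[2][2]++ -> VV[2]=[5, 0, 5, 1]
Final vectors: VV[0]=[5, 0, 3, 1]; VV[1]=[0, 0, 0, 0]; VV[2]=[5, 0, 5, 1]; VV[3]=[0, 0, 0, 2]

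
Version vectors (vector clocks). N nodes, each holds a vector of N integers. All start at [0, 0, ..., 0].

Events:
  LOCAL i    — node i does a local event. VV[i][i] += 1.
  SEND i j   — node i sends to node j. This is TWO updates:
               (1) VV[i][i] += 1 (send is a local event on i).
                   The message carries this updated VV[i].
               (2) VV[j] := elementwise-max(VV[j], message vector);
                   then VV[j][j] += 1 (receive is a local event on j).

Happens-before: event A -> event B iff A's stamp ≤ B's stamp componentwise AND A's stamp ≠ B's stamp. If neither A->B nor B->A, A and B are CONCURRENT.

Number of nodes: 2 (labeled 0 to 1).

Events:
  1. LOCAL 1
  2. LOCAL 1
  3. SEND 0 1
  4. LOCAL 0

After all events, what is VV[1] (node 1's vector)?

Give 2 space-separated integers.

Initial: VV[0]=[0, 0]
Initial: VV[1]=[0, 0]
Event 1: LOCAL 1: VV[1][1]++ -> VV[1]=[0, 1]
Event 2: LOCAL 1: VV[1][1]++ -> VV[1]=[0, 2]
Event 3: SEND 0->1: VV[0][0]++ -> VV[0]=[1, 0], msg_vec=[1, 0]; VV[1]=max(VV[1],msg_vec) then VV[1][1]++ -> VV[1]=[1, 3]
Event 4: LOCAL 0: VV[0][0]++ -> VV[0]=[2, 0]
Final vectors: VV[0]=[2, 0]; VV[1]=[1, 3]

Answer: 1 3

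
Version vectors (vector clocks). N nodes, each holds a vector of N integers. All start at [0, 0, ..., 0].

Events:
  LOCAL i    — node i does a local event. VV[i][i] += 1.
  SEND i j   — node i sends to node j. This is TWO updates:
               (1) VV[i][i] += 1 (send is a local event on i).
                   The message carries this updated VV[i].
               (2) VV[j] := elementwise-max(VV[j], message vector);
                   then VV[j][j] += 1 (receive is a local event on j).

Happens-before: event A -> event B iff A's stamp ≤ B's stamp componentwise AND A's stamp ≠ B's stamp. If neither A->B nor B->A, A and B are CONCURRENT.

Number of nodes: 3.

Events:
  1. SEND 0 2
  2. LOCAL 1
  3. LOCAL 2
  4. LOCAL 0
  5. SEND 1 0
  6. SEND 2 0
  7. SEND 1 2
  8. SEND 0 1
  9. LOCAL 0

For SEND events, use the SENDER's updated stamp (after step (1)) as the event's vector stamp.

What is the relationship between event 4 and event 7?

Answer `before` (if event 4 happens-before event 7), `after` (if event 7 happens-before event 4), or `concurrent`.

Initial: VV[0]=[0, 0, 0]
Initial: VV[1]=[0, 0, 0]
Initial: VV[2]=[0, 0, 0]
Event 1: SEND 0->2: VV[0][0]++ -> VV[0]=[1, 0, 0], msg_vec=[1, 0, 0]; VV[2]=max(VV[2],msg_vec) then VV[2][2]++ -> VV[2]=[1, 0, 1]
Event 2: LOCAL 1: VV[1][1]++ -> VV[1]=[0, 1, 0]
Event 3: LOCAL 2: VV[2][2]++ -> VV[2]=[1, 0, 2]
Event 4: LOCAL 0: VV[0][0]++ -> VV[0]=[2, 0, 0]
Event 5: SEND 1->0: VV[1][1]++ -> VV[1]=[0, 2, 0], msg_vec=[0, 2, 0]; VV[0]=max(VV[0],msg_vec) then VV[0][0]++ -> VV[0]=[3, 2, 0]
Event 6: SEND 2->0: VV[2][2]++ -> VV[2]=[1, 0, 3], msg_vec=[1, 0, 3]; VV[0]=max(VV[0],msg_vec) then VV[0][0]++ -> VV[0]=[4, 2, 3]
Event 7: SEND 1->2: VV[1][1]++ -> VV[1]=[0, 3, 0], msg_vec=[0, 3, 0]; VV[2]=max(VV[2],msg_vec) then VV[2][2]++ -> VV[2]=[1, 3, 4]
Event 8: SEND 0->1: VV[0][0]++ -> VV[0]=[5, 2, 3], msg_vec=[5, 2, 3]; VV[1]=max(VV[1],msg_vec) then VV[1][1]++ -> VV[1]=[5, 4, 3]
Event 9: LOCAL 0: VV[0][0]++ -> VV[0]=[6, 2, 3]
Event 4 stamp: [2, 0, 0]
Event 7 stamp: [0, 3, 0]
[2, 0, 0] <= [0, 3, 0]? False
[0, 3, 0] <= [2, 0, 0]? False
Relation: concurrent

Answer: concurrent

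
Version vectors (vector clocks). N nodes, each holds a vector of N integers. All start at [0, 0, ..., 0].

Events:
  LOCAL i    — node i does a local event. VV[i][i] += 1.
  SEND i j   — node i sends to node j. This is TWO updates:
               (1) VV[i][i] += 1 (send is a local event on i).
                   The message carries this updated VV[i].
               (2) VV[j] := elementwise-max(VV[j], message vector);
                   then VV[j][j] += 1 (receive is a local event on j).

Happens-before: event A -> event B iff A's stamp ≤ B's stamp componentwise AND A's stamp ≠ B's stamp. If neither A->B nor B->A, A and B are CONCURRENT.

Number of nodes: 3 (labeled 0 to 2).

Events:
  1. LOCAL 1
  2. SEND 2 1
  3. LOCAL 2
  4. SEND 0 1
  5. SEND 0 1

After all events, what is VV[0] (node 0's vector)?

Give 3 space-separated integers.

Initial: VV[0]=[0, 0, 0]
Initial: VV[1]=[0, 0, 0]
Initial: VV[2]=[0, 0, 0]
Event 1: LOCAL 1: VV[1][1]++ -> VV[1]=[0, 1, 0]
Event 2: SEND 2->1: VV[2][2]++ -> VV[2]=[0, 0, 1], msg_vec=[0, 0, 1]; VV[1]=max(VV[1],msg_vec) then VV[1][1]++ -> VV[1]=[0, 2, 1]
Event 3: LOCAL 2: VV[2][2]++ -> VV[2]=[0, 0, 2]
Event 4: SEND 0->1: VV[0][0]++ -> VV[0]=[1, 0, 0], msg_vec=[1, 0, 0]; VV[1]=max(VV[1],msg_vec) then VV[1][1]++ -> VV[1]=[1, 3, 1]
Event 5: SEND 0->1: VV[0][0]++ -> VV[0]=[2, 0, 0], msg_vec=[2, 0, 0]; VV[1]=max(VV[1],msg_vec) then VV[1][1]++ -> VV[1]=[2, 4, 1]
Final vectors: VV[0]=[2, 0, 0]; VV[1]=[2, 4, 1]; VV[2]=[0, 0, 2]

Answer: 2 0 0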